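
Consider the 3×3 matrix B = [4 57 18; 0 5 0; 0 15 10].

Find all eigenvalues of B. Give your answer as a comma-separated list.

4, 5, 10

Compute the characteristic polynomial p(lambda) = det(lambda·I - B).
Cofactor expansion gives p(lambda) = lambda^3 - 19·lambda^2 + 110·lambda - 200.
Rational-root test: lambda = 5 gives p(5) = 0.
Dividing by (lambda - 5) leaves lambda^2 - 14·lambda + 40.
The quadratic factors as (lambda - 4)·(lambda - 10).
Eigenvalues: 4, 5, 10.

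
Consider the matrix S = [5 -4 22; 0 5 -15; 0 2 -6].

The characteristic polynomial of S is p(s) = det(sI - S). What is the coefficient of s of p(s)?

-5

p(s) = s^3 - 4s^2 - 5s.
The coefficient of s is -5.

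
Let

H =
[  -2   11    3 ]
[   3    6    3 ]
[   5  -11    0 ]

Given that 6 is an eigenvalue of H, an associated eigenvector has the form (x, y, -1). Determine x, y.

We need (H - 6I)v = 0.
H - 6I = [[-8, 11, 3], [3, 0, 3], [5, -11, -6]].
Row 1: (-8)·x + (11)·y + (3)·-1 = 0
Row 2: (3)·x + (0)·y + (3)·-1 = 0
Row 3: (5)·x + (-11)·y + (-6)·-1 = 0
Solving gives x = 1, y = 1.
Check: H·(1, 1, -1) = (6, 6, -6) = 6·(1, 1, -1).

1, 1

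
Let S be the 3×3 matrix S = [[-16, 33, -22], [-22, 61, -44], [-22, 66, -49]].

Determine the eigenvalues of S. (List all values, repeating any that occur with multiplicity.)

-5, -5, 6

The characteristic polynomial is p(s) = det(sI - S).
Cofactor expansion gives p(s) = s^3 + 4s^2 - 35s - 150.
Try s = -5: p(-5) = 0, so -5 is a root.
Factor out (s + 5): p(s) = (s + 5)·(s^2 - s - 30).
The quadratic factors as (s + 5)·(s - 6).
Eigenvalues: -5, -5, 6.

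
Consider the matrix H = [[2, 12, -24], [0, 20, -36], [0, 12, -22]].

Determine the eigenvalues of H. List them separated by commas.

-4, 2, 2

The characteristic polynomial is p(λ) = det(λI - H).
Expanding the 3×3 determinant: p(λ) = λ^3 - 12λ + 16.
Rational-root test: λ = -4 gives p(-4) = 0.
Factor out (λ + 4): p(λ) = (λ + 4)·(λ^2 - 4λ + 4).
The quadratic factor is (λ - 2)^2.
Eigenvalues: -4, 2, 2.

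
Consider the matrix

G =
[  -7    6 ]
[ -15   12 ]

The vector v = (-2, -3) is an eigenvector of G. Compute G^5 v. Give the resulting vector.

First find the eigenvalue: Gv = (-4, -6) = 2·(-2, -3), so λ = 2.
Then G^5 v = λ^5·v = 2^5·(-2, -3) = 32·(-2, -3) = (-64, -96).

(-64, -96)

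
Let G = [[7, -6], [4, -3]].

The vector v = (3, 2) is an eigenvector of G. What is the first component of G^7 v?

6561

First find the eigenvalue: Gv = (9, 6) = 3·(3, 2), so λ = 3.
Then G^7 v = λ^7·v = 3^7·(3, 2) = 2187·(3, 2) = (6561, 4374).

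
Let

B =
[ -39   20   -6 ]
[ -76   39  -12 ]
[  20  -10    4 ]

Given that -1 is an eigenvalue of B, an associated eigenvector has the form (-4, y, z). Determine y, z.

We need (B + 1I)v = 0.
B + 1I = [[-38, 20, -6], [-76, 40, -12], [20, -10, 5]].
Row 1: (-38)·-4 + (20)·y + (-6)·z = 0
Row 2: (-76)·-4 + (40)·y + (-12)·z = 0
Row 3: (20)·-4 + (-10)·y + (5)·z = 0
Solving gives y = -7, z = 2.
Check: B·(-4, -7, 2) = (4, 7, -2) = -1·(-4, -7, 2).

-7, 2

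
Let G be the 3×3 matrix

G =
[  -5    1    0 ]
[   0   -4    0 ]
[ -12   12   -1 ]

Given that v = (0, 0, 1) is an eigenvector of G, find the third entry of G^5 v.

First find the eigenvalue: Gv = (0, 0, -1) = -1·(0, 0, 1), so λ = -1.
Then G^5 v = λ^5·v = (-1)^5·(0, 0, 1) = -1·(0, 0, 1) = (0, 0, -1).

-1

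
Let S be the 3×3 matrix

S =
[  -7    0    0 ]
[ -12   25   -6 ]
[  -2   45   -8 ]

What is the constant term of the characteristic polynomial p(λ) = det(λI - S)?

p(0) = det(0·I − S) = det(−S) = (−1)^3·det(S).
det(S) = -490, so p(0) = 490.

490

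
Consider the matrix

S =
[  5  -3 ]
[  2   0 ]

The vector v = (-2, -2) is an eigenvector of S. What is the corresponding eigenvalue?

2

Compute Sv: S·(-2, -2) = (-4, -4).
Since Sv = λv, compare component 1: -4 = λ·-2, so λ = 2.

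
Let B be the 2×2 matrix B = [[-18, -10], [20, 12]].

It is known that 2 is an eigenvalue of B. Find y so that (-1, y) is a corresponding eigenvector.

We need (B - 2I)v = 0.
B - 2I = [[-20, -10], [20, 10]].
Row 1: (-20)·-1 + (-10)·y = 0
Row 2: (20)·-1 + (10)·y = 0
Solving gives y = 2.
Check: B·(-1, 2) = (-2, 4) = 2·(-1, 2).

2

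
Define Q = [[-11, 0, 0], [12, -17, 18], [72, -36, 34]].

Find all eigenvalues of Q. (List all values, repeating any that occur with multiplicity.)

Set up det(rI - Q) = 0.
Cofactor expansion gives p(r) = r^3 - 6r^2 - 117r + 770.
Since p(-11) = 0, r = -11 is a root.
Dividing by (r + 11) leaves r^2 - 17r + 70.
The quadratic factors as (r - 7)·(r - 10).
Eigenvalues: -11, 7, 10.

-11, 7, 10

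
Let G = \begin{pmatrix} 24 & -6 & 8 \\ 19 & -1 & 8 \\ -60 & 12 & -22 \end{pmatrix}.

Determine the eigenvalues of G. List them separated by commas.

Compute the characteristic polynomial p(λ) = det(λI - G).
Expanding along the first row, p(λ) = λ^3 - λ^2 - 32λ + 60.
Rational-root test: λ = 2 gives p(2) = 0.
Dividing by (λ - 2) leaves λ^2 + λ - 30.
The quadratic factors as (λ + 6)·(λ - 5).
Eigenvalues: -6, 2, 5.

-6, 2, 5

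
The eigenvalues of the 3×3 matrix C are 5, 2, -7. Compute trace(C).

0

trace(C) is the sum of the eigenvalues: (5) + (2) + (-7) = 0.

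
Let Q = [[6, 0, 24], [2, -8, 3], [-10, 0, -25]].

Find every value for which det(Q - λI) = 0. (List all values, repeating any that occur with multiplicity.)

Set up det(lambda·I - Q) = 0.
Expanding the 3×3 determinant: p(lambda) = lambda^3 + 27·lambda^2 + 242·lambda + 720.
Since p(-8) = 0, lambda = -8 is a root.
Factor out (lambda + 8): p(lambda) = (lambda + 8)·(lambda^2 + 19·lambda + 90).
The quadratic factors as (lambda + 10)·(lambda + 9).
Eigenvalues: -10, -9, -8.

-10, -9, -8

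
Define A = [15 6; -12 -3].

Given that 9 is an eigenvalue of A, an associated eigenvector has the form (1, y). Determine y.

-1

We need (A - 9I)v = 0.
A - 9I = [[6, 6], [-12, -12]].
Row 1: (6)·1 + (6)·y = 0
Row 2: (-12)·1 + (-12)·y = 0
Solving gives y = -1.
Check: A·(1, -1) = (9, -9) = 9·(1, -1).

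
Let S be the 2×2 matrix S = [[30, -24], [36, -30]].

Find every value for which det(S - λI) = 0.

det(S - μI) = (30 - μ)(-30 - μ) - (-24)·(36) = μ^2 - 36.
This factors as (μ + 6)·(μ - 6) = 0.
Eigenvalues: -6, 6.

-6, 6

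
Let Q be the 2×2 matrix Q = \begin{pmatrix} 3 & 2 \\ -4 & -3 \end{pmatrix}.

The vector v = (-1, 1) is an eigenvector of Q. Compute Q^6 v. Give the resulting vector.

(-1, 1)

First find the eigenvalue: Qv = (-1, 1) = 1·(-1, 1), so λ = 1.
Then Q^6 v = λ^6·v = 1^6·(-1, 1) = 1·(-1, 1) = (-1, 1).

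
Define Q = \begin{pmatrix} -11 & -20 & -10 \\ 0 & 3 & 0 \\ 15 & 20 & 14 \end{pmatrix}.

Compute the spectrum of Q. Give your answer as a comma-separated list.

The characteristic polynomial is p(s) = det(sI - Q).
Expanding along the first row, p(s) = s^3 - 6s^2 + 5s + 12.
Try s = -1: p(-1) = 0, so -1 is a root.
Dividing by (s + 1) leaves s^2 - 7s + 12.
The quadratic factors as (s - 3)·(s - 4).
Eigenvalues: -1, 3, 4.

-1, 3, 4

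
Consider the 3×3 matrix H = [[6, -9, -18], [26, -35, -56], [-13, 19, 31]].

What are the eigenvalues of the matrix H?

Set up det(lambda·I - H) = 0.
Cofactor expansion gives p(lambda) = lambda^3 - 2·lambda^2 - 45·lambda + 126.
Since p(3) = 0, lambda = 3 is a root.
Dividing by (lambda - 3) leaves lambda^2 + lambda - 42.
The quadratic factors as (lambda + 7)·(lambda - 6).
Eigenvalues: -7, 3, 6.

-7, 3, 6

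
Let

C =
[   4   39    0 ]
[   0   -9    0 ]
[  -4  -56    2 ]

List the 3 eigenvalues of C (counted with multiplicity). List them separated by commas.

-9, 2, 4

The characteristic polynomial is p(s) = det(sI - C).
Expanding the 3×3 determinant: p(s) = s^3 + 3s^2 - 46s + 72.
Rational-root test: s = 2 gives p(2) = 0.
Factor out (s - 2): p(s) = (s - 2)·(s^2 + 5s - 36).
The quadratic factors as (s + 9)·(s - 4).
Eigenvalues: -9, 2, 4.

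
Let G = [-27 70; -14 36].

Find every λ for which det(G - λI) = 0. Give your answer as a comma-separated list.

det(G - λI) = (-27 - λ)(36 - λ) - (70)·(-14) = λ^2 - 9λ + 8.
This factors as (λ - 1)·(λ - 8) = 0.
Eigenvalues: 1, 8.

1, 8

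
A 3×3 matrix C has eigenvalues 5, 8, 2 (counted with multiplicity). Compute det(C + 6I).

1232

If C has eigenvalues 5, 8, 2, then C + 6I has eigenvalues 11, 14, 8.
det(C + 6I) = (11) · (14) · (8) = 1232.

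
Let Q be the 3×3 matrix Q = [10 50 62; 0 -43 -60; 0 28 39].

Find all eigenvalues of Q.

-3, -1, 10

The characteristic polynomial is p(t) = det(tI - Q).
Cofactor expansion gives p(t) = t^3 - 6t^2 - 37t - 30.
Rational-root test: t = -1 gives p(-1) = 0.
Factor out (t + 1): p(t) = (t + 1)·(t^2 - 7t - 30).
The quadratic factors as (t + 3)·(t - 10).
Eigenvalues: -3, -1, 10.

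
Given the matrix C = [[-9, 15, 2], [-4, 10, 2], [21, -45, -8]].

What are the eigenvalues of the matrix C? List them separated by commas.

-5, -2, 0

Compute the characteristic polynomial p(lambda) = det(lambda·I - C).
Expanding the 3×3 determinant: p(lambda) = lambda^3 + 7·lambda^2 + 10·lambda.
Try lambda = -2: p(-2) = 0, so -2 is a root.
Dividing by (lambda + 2) leaves lambda^2 + 5·lambda.
The quadratic factors as (lambda + 5)·lambda.
Eigenvalues: -5, -2, 0.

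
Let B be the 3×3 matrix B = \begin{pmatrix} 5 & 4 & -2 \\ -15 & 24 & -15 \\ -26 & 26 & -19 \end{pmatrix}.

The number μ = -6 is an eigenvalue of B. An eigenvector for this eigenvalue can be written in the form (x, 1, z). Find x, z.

We need (B + 6I)v = 0.
B + 6I = [[11, 4, -2], [-15, 30, -15], [-26, 26, -13]].
Row 1: (11)·x + (4)·1 + (-2)·z = 0
Row 2: (-15)·x + (30)·1 + (-15)·z = 0
Row 3: (-26)·x + (26)·1 + (-13)·z = 0
Solving gives x = 0, z = 2.
Check: B·(0, 1, 2) = (0, -6, -12) = -6·(0, 1, 2).

0, 2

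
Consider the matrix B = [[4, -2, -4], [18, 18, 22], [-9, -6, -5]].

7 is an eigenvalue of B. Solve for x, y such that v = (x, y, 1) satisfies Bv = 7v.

We need (B - 7I)v = 0.
B - 7I = [[-3, -2, -4], [18, 11, 22], [-9, -6, -12]].
Row 1: (-3)·x + (-2)·y + (-4)·1 = 0
Row 2: (18)·x + (11)·y + (22)·1 = 0
Row 3: (-9)·x + (-6)·y + (-12)·1 = 0
Solving gives x = 0, y = -2.
Check: B·(0, -2, 1) = (0, -14, 7) = 7·(0, -2, 1).

0, -2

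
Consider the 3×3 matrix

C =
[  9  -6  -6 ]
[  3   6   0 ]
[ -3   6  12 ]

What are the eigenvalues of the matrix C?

6, 9, 12

Set up det(λI - C) = 0.
Cofactor expansion gives p(λ) = λ^3 - 27λ^2 + 234λ - 648.
Since p(6) = 0, λ = 6 is a root.
Factor out (λ - 6): p(λ) = (λ - 6)·(λ^2 - 21λ + 108).
The quadratic factors as (λ - 9)·(λ - 12).
Eigenvalues: 6, 9, 12.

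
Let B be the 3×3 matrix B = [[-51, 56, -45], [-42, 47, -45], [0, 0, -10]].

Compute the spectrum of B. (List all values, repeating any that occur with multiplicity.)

-10, -9, 5

Compute the characteristic polynomial p(lambda) = det(lambda·I - B).
Expanding the 3×3 determinant: p(lambda) = lambda^3 + 14·lambda^2 - 5·lambda - 450.
Try lambda = 5: p(5) = 0, so 5 is a root.
Factor out (lambda - 5): p(lambda) = (lambda - 5)·(lambda^2 + 19·lambda + 90).
The quadratic factors as (lambda + 10)·(lambda + 9).
Eigenvalues: -10, -9, 5.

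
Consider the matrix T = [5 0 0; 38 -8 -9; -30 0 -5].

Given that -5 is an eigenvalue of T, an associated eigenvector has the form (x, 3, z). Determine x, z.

0, -1

We need (T + 5I)v = 0.
T + 5I = [[10, 0, 0], [38, -3, -9], [-30, 0, 0]].
Row 1: (10)·x + (0)·3 + (0)·z = 0
Row 2: (38)·x + (-3)·3 + (-9)·z = 0
Row 3: (-30)·x + (0)·3 + (0)·z = 0
Solving gives x = 0, z = -1.
Check: T·(0, 3, -1) = (0, -15, 5) = -5·(0, 3, -1).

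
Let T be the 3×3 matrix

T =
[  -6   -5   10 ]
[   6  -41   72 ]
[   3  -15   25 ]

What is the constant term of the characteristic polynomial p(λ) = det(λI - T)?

p(0) = det(0·I − T) = det(−T) = (−1)^3·det(T).
det(T) = -330, so p(0) = 330.

330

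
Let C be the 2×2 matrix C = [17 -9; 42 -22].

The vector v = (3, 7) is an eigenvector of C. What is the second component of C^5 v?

First find the eigenvalue: Cv = (-12, -28) = -4·(3, 7), so λ = -4.
Then C^5 v = λ^5·v = (-4)^5·(3, 7) = -1024·(3, 7) = (-3072, -7168).

-7168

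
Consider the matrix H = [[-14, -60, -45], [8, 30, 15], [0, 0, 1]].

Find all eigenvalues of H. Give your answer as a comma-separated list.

The characteristic polynomial is p(λ) = det(λI - H).
Cofactor expansion gives p(λ) = λ^3 - 17λ^2 + 76λ - 60.
Since p(1) = 0, λ = 1 is a root.
Factor out (λ - 1): p(λ) = (λ - 1)·(λ^2 - 16λ + 60).
The quadratic factors as (λ - 6)·(λ - 10).
Eigenvalues: 1, 6, 10.

1, 6, 10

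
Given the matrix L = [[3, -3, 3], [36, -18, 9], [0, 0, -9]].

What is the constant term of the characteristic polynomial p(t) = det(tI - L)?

486

p(0) = det(0·I − L) = det(−L) = (−1)^3·det(L).
det(L) = -486, so p(0) = 486.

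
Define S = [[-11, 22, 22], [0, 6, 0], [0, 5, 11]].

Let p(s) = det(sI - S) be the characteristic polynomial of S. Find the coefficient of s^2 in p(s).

-6

The coefficient of s^2 of det(sI - S) is −trace(S).
trace(S) = (-11) + (6) + (11) = 6, so the coefficient is -6.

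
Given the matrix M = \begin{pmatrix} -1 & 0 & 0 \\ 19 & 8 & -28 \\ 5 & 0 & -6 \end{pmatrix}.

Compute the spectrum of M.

-6, -1, 8

Compute the characteristic polynomial p(s) = det(sI - M).
Cofactor expansion gives p(s) = s^3 - s^2 - 50s - 48.
Rational-root test: s = -1 gives p(-1) = 0.
Factor out (s + 1): p(s) = (s + 1)·(s^2 - 2s - 48).
The quadratic factors as (s + 6)·(s - 8).
Eigenvalues: -6, -1, 8.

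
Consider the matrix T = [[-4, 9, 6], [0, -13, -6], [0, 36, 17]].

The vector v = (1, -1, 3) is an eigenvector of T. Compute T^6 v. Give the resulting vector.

First find the eigenvalue: Tv = (5, -5, 15) = 5·(1, -1, 3), so λ = 5.
Then T^6 v = λ^6·v = 5^6·(1, -1, 3) = 15625·(1, -1, 3) = (15625, -15625, 46875).

(15625, -15625, 46875)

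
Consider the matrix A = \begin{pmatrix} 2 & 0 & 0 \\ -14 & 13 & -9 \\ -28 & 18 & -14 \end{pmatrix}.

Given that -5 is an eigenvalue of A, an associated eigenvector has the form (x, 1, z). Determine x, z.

0, 2

We need (A + 5I)v = 0.
A + 5I = [[7, 0, 0], [-14, 18, -9], [-28, 18, -9]].
Row 1: (7)·x + (0)·1 + (0)·z = 0
Row 2: (-14)·x + (18)·1 + (-9)·z = 0
Row 3: (-28)·x + (18)·1 + (-9)·z = 0
Solving gives x = 0, z = 2.
Check: A·(0, 1, 2) = (0, -5, -10) = -5·(0, 1, 2).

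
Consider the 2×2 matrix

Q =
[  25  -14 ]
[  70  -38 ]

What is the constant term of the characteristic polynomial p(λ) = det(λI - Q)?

p(0) = det(0·I − Q) = det(−Q) = (−1)^2·det(Q).
det(Q) = 30, so p(0) = 30.

30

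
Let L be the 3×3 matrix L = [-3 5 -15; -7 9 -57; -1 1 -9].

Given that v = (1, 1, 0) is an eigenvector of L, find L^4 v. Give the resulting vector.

First find the eigenvalue: Lv = (2, 2, 0) = 2·(1, 1, 0), so λ = 2.
Then L^4 v = λ^4·v = 2^4·(1, 1, 0) = 16·(1, 1, 0) = (16, 16, 0).

(16, 16, 0)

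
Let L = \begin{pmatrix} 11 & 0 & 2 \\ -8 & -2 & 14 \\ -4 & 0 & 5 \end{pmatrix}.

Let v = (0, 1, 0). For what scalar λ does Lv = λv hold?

-2

Compute Lv: L·(0, 1, 0) = (0, -2, 0).
Since Lv = λv, compare component 2: -2 = λ·1, so λ = -2.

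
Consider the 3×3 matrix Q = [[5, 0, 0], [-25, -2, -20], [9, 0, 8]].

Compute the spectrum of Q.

-2, 5, 8

Compute the characteristic polynomial p(s) = det(sI - Q).
Expanding along the first row, p(s) = s^3 - 11s^2 + 14s + 80.
Try s = 8: p(8) = 0, so 8 is a root.
Dividing by (s - 8) leaves s^2 - 3s - 10.
The quadratic factors as (s + 2)·(s - 5).
Eigenvalues: -2, 5, 8.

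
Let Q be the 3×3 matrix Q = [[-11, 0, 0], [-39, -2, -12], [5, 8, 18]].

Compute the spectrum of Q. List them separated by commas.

Set up det(μI - Q) = 0.
Expanding along the first row, p(μ) = μ^3 - 5μ^2 - 116μ + 660.
Rational-root test: μ = 6 gives p(6) = 0.
Factor out (μ - 6): p(μ) = (μ - 6)·(μ^2 + μ - 110).
The quadratic factors as (μ + 11)·(μ - 10).
Eigenvalues: -11, 6, 10.

-11, 6, 10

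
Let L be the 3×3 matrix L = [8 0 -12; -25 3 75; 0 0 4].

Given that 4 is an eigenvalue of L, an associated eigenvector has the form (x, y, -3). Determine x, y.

We need (L - 4I)v = 0.
L - 4I = [[4, 0, -12], [-25, -1, 75], [0, 0, 0]].
Row 1: (4)·x + (0)·y + (-12)·-3 = 0
Row 2: (-25)·x + (-1)·y + (75)·-3 = 0
Row 3: (0)·x + (0)·y + (0)·-3 = 0
Solving gives x = -9, y = 0.
Check: L·(-9, 0, -3) = (-36, 0, -12) = 4·(-9, 0, -3).

-9, 0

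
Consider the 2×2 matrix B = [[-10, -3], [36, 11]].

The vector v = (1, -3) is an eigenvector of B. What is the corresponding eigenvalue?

Compute Bv: B·(1, -3) = (-1, 3).
Since Bv = λv, compare component 1: -1 = λ·1, so λ = -1.

-1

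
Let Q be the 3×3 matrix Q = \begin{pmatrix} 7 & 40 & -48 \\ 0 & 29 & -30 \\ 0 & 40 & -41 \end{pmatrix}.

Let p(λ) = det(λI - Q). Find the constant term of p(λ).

p(λ) = λ^3 + 5λ^2 - 73λ - 77.
The constant term is -77.

-77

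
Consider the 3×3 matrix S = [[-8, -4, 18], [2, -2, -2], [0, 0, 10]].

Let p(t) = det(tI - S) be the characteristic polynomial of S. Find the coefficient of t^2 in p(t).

0

The coefficient of t^2 of det(tI - S) is −trace(S).
trace(S) = (-8) + (-2) + (10) = 0, so the coefficient is 0.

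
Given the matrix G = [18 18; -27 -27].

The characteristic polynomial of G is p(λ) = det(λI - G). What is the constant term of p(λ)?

p(λ) = λ^2 + 9λ.
The constant term is 0.

0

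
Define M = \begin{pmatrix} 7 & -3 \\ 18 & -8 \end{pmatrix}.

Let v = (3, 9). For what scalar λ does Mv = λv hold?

Compute Mv: M·(3, 9) = (-6, -18).
Since Mv = λv, compare component 1: -6 = λ·3, so λ = -2.

-2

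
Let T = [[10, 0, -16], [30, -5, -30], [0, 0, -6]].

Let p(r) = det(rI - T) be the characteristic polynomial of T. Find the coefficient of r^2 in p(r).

1

The coefficient of r^2 of det(rI - T) is −trace(T).
trace(T) = (10) + (-5) + (-6) = -1, so the coefficient is 1.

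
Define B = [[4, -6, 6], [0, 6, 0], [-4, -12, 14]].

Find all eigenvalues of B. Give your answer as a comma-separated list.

Set up det(lambda·I - B) = 0.
Cofactor expansion gives p(lambda) = lambda^3 - 24·lambda^2 + 188·lambda - 480.
Try lambda = 6: p(6) = 0, so 6 is a root.
Dividing by (lambda - 6) leaves lambda^2 - 18·lambda + 80.
The quadratic factors as (lambda - 8)·(lambda - 10).
Eigenvalues: 6, 8, 10.

6, 8, 10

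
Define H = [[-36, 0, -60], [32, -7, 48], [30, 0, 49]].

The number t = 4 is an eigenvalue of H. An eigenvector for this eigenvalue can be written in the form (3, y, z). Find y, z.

0, -2

We need (H - 4I)v = 0.
H - 4I = [[-40, 0, -60], [32, -11, 48], [30, 0, 45]].
Row 1: (-40)·3 + (0)·y + (-60)·z = 0
Row 2: (32)·3 + (-11)·y + (48)·z = 0
Row 3: (30)·3 + (0)·y + (45)·z = 0
Solving gives y = 0, z = -2.
Check: H·(3, 0, -2) = (12, 0, -8) = 4·(3, 0, -2).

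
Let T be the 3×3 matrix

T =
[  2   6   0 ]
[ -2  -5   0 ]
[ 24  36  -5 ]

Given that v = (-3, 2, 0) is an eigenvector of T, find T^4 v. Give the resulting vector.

(-48, 32, 0)

First find the eigenvalue: Tv = (6, -4, 0) = -2·(-3, 2, 0), so λ = -2.
Then T^4 v = λ^4·v = (-2)^4·(-3, 2, 0) = 16·(-3, 2, 0) = (-48, 32, 0).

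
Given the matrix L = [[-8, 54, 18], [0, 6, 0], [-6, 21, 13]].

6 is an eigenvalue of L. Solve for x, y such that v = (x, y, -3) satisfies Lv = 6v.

We need (L - 6I)v = 0.
L - 6I = [[-14, 54, 18], [0, 0, 0], [-6, 21, 7]].
Row 1: (-14)·x + (54)·y + (18)·-3 = 0
Row 2: (0)·x + (0)·y + (0)·-3 = 0
Row 3: (-6)·x + (21)·y + (7)·-3 = 0
Solving gives x = 0, y = 1.
Check: L·(0, 1, -3) = (0, 6, -18) = 6·(0, 1, -3).

0, 1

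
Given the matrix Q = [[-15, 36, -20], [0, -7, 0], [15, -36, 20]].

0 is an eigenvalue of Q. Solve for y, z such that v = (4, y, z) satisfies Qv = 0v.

0, -3

We need (Q)v = 0.
Q = [[-15, 36, -20], [0, -7, 0], [15, -36, 20]].
Row 1: (-15)·4 + (36)·y + (-20)·z = 0
Row 2: (0)·4 + (-7)·y + (0)·z = 0
Row 3: (15)·4 + (-36)·y + (20)·z = 0
Solving gives y = 0, z = -3.
Check: Q·(4, 0, -3) = (0, 0, 0) = 0·(4, 0, -3).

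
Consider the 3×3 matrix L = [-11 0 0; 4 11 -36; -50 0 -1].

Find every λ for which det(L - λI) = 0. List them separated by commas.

Compute the characteristic polynomial p(λ) = det(λI - L).
Expanding the 3×3 determinant: p(λ) = λ^3 + λ^2 - 121λ - 121.
Try λ = 11: p(11) = 0, so 11 is a root.
Dividing by (λ - 11) leaves λ^2 + 12λ + 11.
The quadratic factors as (λ + 11)·(λ + 1).
Eigenvalues: -11, -1, 11.

-11, -1, 11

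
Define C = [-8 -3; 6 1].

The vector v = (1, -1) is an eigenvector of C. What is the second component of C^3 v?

First find the eigenvalue: Cv = (-5, 5) = -5·(1, -1), so λ = -5.
Then C^3 v = λ^3·v = (-5)^3·(1, -1) = -125·(1, -1) = (-125, 125).

125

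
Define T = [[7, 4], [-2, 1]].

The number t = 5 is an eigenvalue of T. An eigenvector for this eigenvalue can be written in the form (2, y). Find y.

-1

We need (T - 5I)v = 0.
T - 5I = [[2, 4], [-2, -4]].
Row 1: (2)·2 + (4)·y = 0
Row 2: (-2)·2 + (-4)·y = 0
Solving gives y = -1.
Check: T·(2, -1) = (10, -5) = 5·(2, -1).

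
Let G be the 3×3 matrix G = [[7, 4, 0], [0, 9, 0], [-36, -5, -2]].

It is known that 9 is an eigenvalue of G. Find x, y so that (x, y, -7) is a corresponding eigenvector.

We need (G - 9I)v = 0.
G - 9I = [[-2, 4, 0], [0, 0, 0], [-36, -5, -11]].
Row 1: (-2)·x + (4)·y + (0)·-7 = 0
Row 2: (0)·x + (0)·y + (0)·-7 = 0
Row 3: (-36)·x + (-5)·y + (-11)·-7 = 0
Solving gives x = 2, y = 1.
Check: G·(2, 1, -7) = (18, 9, -63) = 9·(2, 1, -7).

2, 1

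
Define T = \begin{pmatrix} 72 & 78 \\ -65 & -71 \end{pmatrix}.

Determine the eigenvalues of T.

det(T - rI) = (72 - r)(-71 - r) - (78)·(-65) = r^2 - r - 42.
This factors as (r + 6)·(r - 7) = 0.
Eigenvalues: -6, 7.

-6, 7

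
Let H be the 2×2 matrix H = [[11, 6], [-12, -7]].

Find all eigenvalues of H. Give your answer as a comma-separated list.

-1, 5

det(H - tI) = (11 - t)(-7 - t) - (6)·(-12) = t^2 - 4t - 5.
This factors as (t + 1)·(t - 5) = 0.
Eigenvalues: -1, 5.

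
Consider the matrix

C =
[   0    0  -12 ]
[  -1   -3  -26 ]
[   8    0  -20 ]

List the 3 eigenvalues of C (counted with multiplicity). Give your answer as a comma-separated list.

-12, -8, -3

The characteristic polynomial is p(s) = det(sI - C).
Cofactor expansion gives p(s) = s^3 + 23s^2 + 156s + 288.
Rational-root test: s = -3 gives p(-3) = 0.
Factor out (s + 3): p(s) = (s + 3)·(s^2 + 20s + 96).
The quadratic factors as (s + 12)·(s + 8).
Eigenvalues: -12, -8, -3.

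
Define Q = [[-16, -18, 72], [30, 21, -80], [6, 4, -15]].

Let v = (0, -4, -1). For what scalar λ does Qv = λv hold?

Compute Qv: Q·(0, -4, -1) = (0, -4, -1).
Since Qv = λv, compare component 2: -4 = λ·-4, so λ = 1.

1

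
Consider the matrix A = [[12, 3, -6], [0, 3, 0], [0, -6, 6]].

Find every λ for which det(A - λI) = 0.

3, 6, 12

Set up det(rI - A) = 0.
Expanding along the first row, p(r) = r^3 - 21r^2 + 126r - 216.
Rational-root test: r = 3 gives p(3) = 0.
Factor out (r - 3): p(r) = (r - 3)·(r^2 - 18r + 72).
The quadratic factors as (r - 6)·(r - 12).
Eigenvalues: 3, 6, 12.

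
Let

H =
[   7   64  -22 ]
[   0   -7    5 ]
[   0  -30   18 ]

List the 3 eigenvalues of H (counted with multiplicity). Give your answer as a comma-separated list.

The characteristic polynomial is p(λ) = det(λI - H).
Expanding along the first row, p(λ) = λ^3 - 18λ^2 + 101λ - 168.
Try λ = 7: p(7) = 0, so 7 is a root.
Dividing by (λ - 7) leaves λ^2 - 11λ + 24.
The quadratic factors as (λ - 3)·(λ - 8).
Eigenvalues: 3, 7, 8.

3, 7, 8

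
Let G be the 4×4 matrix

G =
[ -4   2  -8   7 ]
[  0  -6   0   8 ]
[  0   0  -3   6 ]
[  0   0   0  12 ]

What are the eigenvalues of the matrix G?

G is upper triangular, so its eigenvalues are the diagonal entries.
Diagonal: -4, -6, -3, 12.

-6, -4, -3, 12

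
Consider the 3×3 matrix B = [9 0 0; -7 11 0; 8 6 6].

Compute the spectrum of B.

B is lower triangular, so its eigenvalues are the diagonal entries.
Diagonal: 9, 11, 6.

6, 9, 11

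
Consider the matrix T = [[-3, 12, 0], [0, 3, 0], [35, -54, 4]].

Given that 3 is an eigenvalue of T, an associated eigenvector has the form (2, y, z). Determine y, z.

1, -16

We need (T - 3I)v = 0.
T - 3I = [[-6, 12, 0], [0, 0, 0], [35, -54, 1]].
Row 1: (-6)·2 + (12)·y + (0)·z = 0
Row 2: (0)·2 + (0)·y + (0)·z = 0
Row 3: (35)·2 + (-54)·y + (1)·z = 0
Solving gives y = 1, z = -16.
Check: T·(2, 1, -16) = (6, 3, -48) = 3·(2, 1, -16).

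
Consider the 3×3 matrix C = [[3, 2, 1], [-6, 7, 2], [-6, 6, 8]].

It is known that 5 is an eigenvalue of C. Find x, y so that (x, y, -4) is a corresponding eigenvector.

-1, 1

We need (C - 5I)v = 0.
C - 5I = [[-2, 2, 1], [-6, 2, 2], [-6, 6, 3]].
Row 1: (-2)·x + (2)·y + (1)·-4 = 0
Row 2: (-6)·x + (2)·y + (2)·-4 = 0
Row 3: (-6)·x + (6)·y + (3)·-4 = 0
Solving gives x = -1, y = 1.
Check: C·(-1, 1, -4) = (-5, 5, -20) = 5·(-1, 1, -4).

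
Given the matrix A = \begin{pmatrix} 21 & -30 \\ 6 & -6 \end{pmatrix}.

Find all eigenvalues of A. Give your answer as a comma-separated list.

det(A - λI) = (21 - λ)(-6 - λ) - (-30)·(6) = λ^2 - 15λ + 54.
This factors as (λ - 6)·(λ - 9) = 0.
Eigenvalues: 6, 9.

6, 9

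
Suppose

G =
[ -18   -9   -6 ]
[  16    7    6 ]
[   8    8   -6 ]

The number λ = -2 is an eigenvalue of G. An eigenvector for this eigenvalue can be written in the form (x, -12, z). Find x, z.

We need (G + 2I)v = 0.
G + 2I = [[-16, -9, -6], [16, 9, 6], [8, 8, -4]].
Row 1: (-16)·x + (-9)·-12 + (-6)·z = 0
Row 2: (16)·x + (9)·-12 + (6)·z = 0
Row 3: (8)·x + (8)·-12 + (-4)·z = 0
Solving gives x = 9, z = -6.
Check: G·(9, -12, -6) = (-18, 24, 12) = -2·(9, -12, -6).

9, -6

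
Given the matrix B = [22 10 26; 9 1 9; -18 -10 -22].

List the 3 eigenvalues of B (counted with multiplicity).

Compute the characteristic polynomial p(μ) = det(μI - B).
Expanding along the first row, p(μ) = μ^3 - μ^2 - 16μ + 16.
Since p(1) = 0, μ = 1 is a root.
Factor out (μ - 1): p(μ) = (μ - 1)·(μ^2 - 16).
The quadratic factors as (μ + 4)·(μ - 4).
Eigenvalues: -4, 1, 4.

-4, 1, 4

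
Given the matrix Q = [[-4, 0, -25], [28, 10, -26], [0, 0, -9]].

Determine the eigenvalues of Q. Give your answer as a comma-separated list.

-9, -4, 10

The characteristic polynomial is p(t) = det(tI - Q).
Cofactor expansion gives p(t) = t^3 + 3t^2 - 94t - 360.
Try t = -4: p(-4) = 0, so -4 is a root.
Factor out (t + 4): p(t) = (t + 4)·(t^2 - t - 90).
The quadratic factors as (t + 9)·(t - 10).
Eigenvalues: -9, -4, 10.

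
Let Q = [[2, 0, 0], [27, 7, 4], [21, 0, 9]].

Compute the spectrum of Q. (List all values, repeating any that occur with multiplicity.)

The characteristic polynomial is p(t) = det(tI - Q).
Cofactor expansion gives p(t) = t^3 - 18t^2 + 95t - 126.
Rational-root test: t = 2 gives p(2) = 0.
Factor out (t - 2): p(t) = (t - 2)·(t^2 - 16t + 63).
The quadratic factors as (t - 7)·(t - 9).
Eigenvalues: 2, 7, 9.

2, 7, 9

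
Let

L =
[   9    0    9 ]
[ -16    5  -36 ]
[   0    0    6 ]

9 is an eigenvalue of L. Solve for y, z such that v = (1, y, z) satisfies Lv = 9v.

-4, 0

We need (L - 9I)v = 0.
L - 9I = [[0, 0, 9], [-16, -4, -36], [0, 0, -3]].
Row 1: (0)·1 + (0)·y + (9)·z = 0
Row 2: (-16)·1 + (-4)·y + (-36)·z = 0
Row 3: (0)·1 + (0)·y + (-3)·z = 0
Solving gives y = -4, z = 0.
Check: L·(1, -4, 0) = (9, -36, 0) = 9·(1, -4, 0).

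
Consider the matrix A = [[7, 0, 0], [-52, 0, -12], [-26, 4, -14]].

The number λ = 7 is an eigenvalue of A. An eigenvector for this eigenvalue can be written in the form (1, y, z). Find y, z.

-4, -2

We need (A - 7I)v = 0.
A - 7I = [[0, 0, 0], [-52, -7, -12], [-26, 4, -21]].
Row 1: (0)·1 + (0)·y + (0)·z = 0
Row 2: (-52)·1 + (-7)·y + (-12)·z = 0
Row 3: (-26)·1 + (4)·y + (-21)·z = 0
Solving gives y = -4, z = -2.
Check: A·(1, -4, -2) = (7, -28, -14) = 7·(1, -4, -2).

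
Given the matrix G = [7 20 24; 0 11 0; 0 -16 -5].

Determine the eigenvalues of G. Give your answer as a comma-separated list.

Compute the characteristic polynomial p(λ) = det(λI - G).
Expanding the 3×3 determinant: p(λ) = λ^3 - 13λ^2 - 13λ + 385.
Try λ = 7: p(7) = 0, so 7 is a root.
Factor out (λ - 7): p(λ) = (λ - 7)·(λ^2 - 6λ - 55).
The quadratic factors as (λ + 5)·(λ - 11).
Eigenvalues: -5, 7, 11.

-5, 7, 11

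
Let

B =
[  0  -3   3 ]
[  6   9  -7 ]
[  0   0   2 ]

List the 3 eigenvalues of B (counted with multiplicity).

Set up det(λI - B) = 0.
Cofactor expansion gives p(λ) = λ^3 - 11λ^2 + 36λ - 36.
Since p(3) = 0, λ = 3 is a root.
Factor out (λ - 3): p(λ) = (λ - 3)·(λ^2 - 8λ + 12).
The quadratic factors as (λ - 2)·(λ - 6).
Eigenvalues: 2, 3, 6.

2, 3, 6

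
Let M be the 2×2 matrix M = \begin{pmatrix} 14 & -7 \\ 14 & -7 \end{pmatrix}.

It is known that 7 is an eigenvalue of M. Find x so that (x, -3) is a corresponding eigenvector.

-3

We need (M - 7I)v = 0.
M - 7I = [[7, -7], [14, -14]].
Row 1: (7)·x + (-7)·-3 = 0
Row 2: (14)·x + (-14)·-3 = 0
Solving gives x = -3.
Check: M·(-3, -3) = (-21, -21) = 7·(-3, -3).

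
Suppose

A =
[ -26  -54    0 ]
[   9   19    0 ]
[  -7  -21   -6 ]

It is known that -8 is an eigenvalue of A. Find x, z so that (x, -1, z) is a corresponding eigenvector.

3, 0

We need (A + 8I)v = 0.
A + 8I = [[-18, -54, 0], [9, 27, 0], [-7, -21, 2]].
Row 1: (-18)·x + (-54)·-1 + (0)·z = 0
Row 2: (9)·x + (27)·-1 + (0)·z = 0
Row 3: (-7)·x + (-21)·-1 + (2)·z = 0
Solving gives x = 3, z = 0.
Check: A·(3, -1, 0) = (-24, 8, 0) = -8·(3, -1, 0).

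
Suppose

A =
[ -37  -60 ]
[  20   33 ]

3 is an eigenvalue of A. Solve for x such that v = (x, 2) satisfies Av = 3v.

We need (A - 3I)v = 0.
A - 3I = [[-40, -60], [20, 30]].
Row 1: (-40)·x + (-60)·2 = 0
Row 2: (20)·x + (30)·2 = 0
Solving gives x = -3.
Check: A·(-3, 2) = (-9, 6) = 3·(-3, 2).

-3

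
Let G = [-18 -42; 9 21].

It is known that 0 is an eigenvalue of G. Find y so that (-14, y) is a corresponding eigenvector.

We need (G)v = 0.
G = [[-18, -42], [9, 21]].
Row 1: (-18)·-14 + (-42)·y = 0
Row 2: (9)·-14 + (21)·y = 0
Solving gives y = 6.
Check: G·(-14, 6) = (0, 0) = 0·(-14, 6).

6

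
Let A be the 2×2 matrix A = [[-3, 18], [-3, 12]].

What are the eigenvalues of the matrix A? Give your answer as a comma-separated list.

3, 6

det(A - λI) = (-3 - λ)(12 - λ) - (18)·(-3) = λ^2 - 9λ + 18.
This factors as (λ - 3)·(λ - 6) = 0.
Eigenvalues: 3, 6.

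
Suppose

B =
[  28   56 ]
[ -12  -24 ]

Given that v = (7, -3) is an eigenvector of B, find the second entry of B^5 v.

First find the eigenvalue: Bv = (28, -12) = 4·(7, -3), so λ = 4.
Then B^5 v = λ^5·v = 4^5·(7, -3) = 1024·(7, -3) = (7168, -3072).

-3072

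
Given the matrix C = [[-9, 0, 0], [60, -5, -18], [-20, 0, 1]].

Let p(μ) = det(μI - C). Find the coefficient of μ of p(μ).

p(μ) = μ^3 + 13μ^2 + 31μ - 45.
The coefficient of μ is 31.

31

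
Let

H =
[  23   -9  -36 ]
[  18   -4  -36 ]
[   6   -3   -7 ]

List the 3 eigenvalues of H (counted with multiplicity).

Set up det(λI - H) = 0.
Expanding along the first row, p(λ) = λ^3 - 12λ^2 + 45λ - 50.
Try λ = 2: p(2) = 0, so 2 is a root.
Factor out (λ - 2): p(λ) = (λ - 2)·(λ^2 - 10λ + 25).
The quadratic factor is (λ - 5)^2.
Eigenvalues: 2, 5, 5.

2, 5, 5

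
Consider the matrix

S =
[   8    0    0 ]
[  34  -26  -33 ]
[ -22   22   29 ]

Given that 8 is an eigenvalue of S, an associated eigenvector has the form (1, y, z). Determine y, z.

1, 0

We need (S - 8I)v = 0.
S - 8I = [[0, 0, 0], [34, -34, -33], [-22, 22, 21]].
Row 1: (0)·1 + (0)·y + (0)·z = 0
Row 2: (34)·1 + (-34)·y + (-33)·z = 0
Row 3: (-22)·1 + (22)·y + (21)·z = 0
Solving gives y = 1, z = 0.
Check: S·(1, 1, 0) = (8, 8, 0) = 8·(1, 1, 0).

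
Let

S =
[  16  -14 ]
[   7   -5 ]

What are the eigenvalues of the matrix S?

det(S - μI) = (16 - μ)(-5 - μ) - (-14)·(7) = μ^2 - 11μ + 18.
This factors as (μ - 2)·(μ - 9) = 0.
Eigenvalues: 2, 9.

2, 9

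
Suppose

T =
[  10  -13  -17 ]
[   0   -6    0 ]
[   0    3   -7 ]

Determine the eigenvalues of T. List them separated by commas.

-7, -6, 10

Set up det(tI - T) = 0.
Expanding along the first row, p(t) = t^3 + 3t^2 - 88t - 420.
Since p(-7) = 0, t = -7 is a root.
Dividing by (t + 7) leaves t^2 - 4t - 60.
The quadratic factors as (t + 6)·(t - 10).
Eigenvalues: -7, -6, 10.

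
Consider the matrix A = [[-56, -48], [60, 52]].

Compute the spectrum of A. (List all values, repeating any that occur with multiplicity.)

-8, 4

det(A - sI) = (-56 - s)(52 - s) - (-48)·(60) = s^2 + 4s - 32.
This factors as (s + 8)·(s - 4) = 0.
Eigenvalues: -8, 4.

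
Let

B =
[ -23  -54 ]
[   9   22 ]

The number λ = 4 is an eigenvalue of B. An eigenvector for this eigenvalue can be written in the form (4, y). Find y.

-2

We need (B - 4I)v = 0.
B - 4I = [[-27, -54], [9, 18]].
Row 1: (-27)·4 + (-54)·y = 0
Row 2: (9)·4 + (18)·y = 0
Solving gives y = -2.
Check: B·(4, -2) = (16, -8) = 4·(4, -2).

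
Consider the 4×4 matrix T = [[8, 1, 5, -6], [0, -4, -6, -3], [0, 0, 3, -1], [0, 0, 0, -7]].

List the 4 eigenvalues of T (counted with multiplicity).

T is upper triangular, so its eigenvalues are the diagonal entries.
Diagonal: 8, -4, 3, -7.

-7, -4, 3, 8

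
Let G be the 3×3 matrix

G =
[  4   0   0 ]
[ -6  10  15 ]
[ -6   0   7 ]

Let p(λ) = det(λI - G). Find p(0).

-280

p(0) = det(0·I − G) = det(−G) = (−1)^3·det(G).
det(G) = 280, so p(0) = -280.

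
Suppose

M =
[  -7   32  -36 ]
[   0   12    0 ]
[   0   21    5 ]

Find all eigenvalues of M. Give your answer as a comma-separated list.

-7, 5, 12

Set up det(rI - M) = 0.
Expanding along the first row, p(r) = r^3 - 10r^2 - 59r + 420.
Try r = 5: p(5) = 0, so 5 is a root.
Dividing by (r - 5) leaves r^2 - 5r - 84.
The quadratic factors as (r + 7)·(r - 12).
Eigenvalues: -7, 5, 12.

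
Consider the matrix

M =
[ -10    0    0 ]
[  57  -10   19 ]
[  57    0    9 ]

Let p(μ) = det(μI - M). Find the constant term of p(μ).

p(μ) = μ^3 + 11μ^2 - 80μ - 900.
The constant term is -900.

-900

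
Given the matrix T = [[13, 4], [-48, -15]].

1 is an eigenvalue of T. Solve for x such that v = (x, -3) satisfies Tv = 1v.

We need (T - 1I)v = 0.
T - 1I = [[12, 4], [-48, -16]].
Row 1: (12)·x + (4)·-3 = 0
Row 2: (-48)·x + (-16)·-3 = 0
Solving gives x = 1.
Check: T·(1, -3) = (1, -3) = 1·(1, -3).

1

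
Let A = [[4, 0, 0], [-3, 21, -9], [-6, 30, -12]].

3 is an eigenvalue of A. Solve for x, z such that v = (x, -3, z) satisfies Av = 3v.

0, -6

We need (A - 3I)v = 0.
A - 3I = [[1, 0, 0], [-3, 18, -9], [-6, 30, -15]].
Row 1: (1)·x + (0)·-3 + (0)·z = 0
Row 2: (-3)·x + (18)·-3 + (-9)·z = 0
Row 3: (-6)·x + (30)·-3 + (-15)·z = 0
Solving gives x = 0, z = -6.
Check: A·(0, -3, -6) = (0, -9, -18) = 3·(0, -3, -6).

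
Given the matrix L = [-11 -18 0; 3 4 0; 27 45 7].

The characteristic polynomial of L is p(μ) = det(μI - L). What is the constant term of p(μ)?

p(μ) = μ^3 - 39μ - 70.
The constant term is -70.

-70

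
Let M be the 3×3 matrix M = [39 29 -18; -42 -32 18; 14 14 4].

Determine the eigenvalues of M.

The characteristic polynomial is p(lambda) = det(lambda·I - M).
Expanding the 3×3 determinant: p(lambda) = lambda^3 - 11·lambda^2 - 2·lambda + 120.
Try lambda = -3: p(-3) = 0, so -3 is a root.
Dividing by (lambda + 3) leaves lambda^2 - 14·lambda + 40.
The quadratic factors as (lambda - 4)·(lambda - 10).
Eigenvalues: -3, 4, 10.

-3, 4, 10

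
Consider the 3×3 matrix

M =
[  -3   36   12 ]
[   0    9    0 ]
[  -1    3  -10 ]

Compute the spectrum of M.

-7, -6, 9

Compute the characteristic polynomial p(lambda) = det(lambda·I - M).
Expanding along the first row, p(lambda) = lambda^3 + 4·lambda^2 - 75·lambda - 378.
Rational-root test: lambda = -6 gives p(-6) = 0.
Dividing by (lambda + 6) leaves lambda^2 - 2·lambda - 63.
The quadratic factors as (lambda + 7)·(lambda - 9).
Eigenvalues: -7, -6, 9.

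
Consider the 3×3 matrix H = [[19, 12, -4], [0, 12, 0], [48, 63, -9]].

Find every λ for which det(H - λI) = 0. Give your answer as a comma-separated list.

Compute the characteristic polynomial p(s) = det(sI - H).
Cofactor expansion gives p(s) = s^3 - 22s^2 + 141s - 252.
Since p(3) = 0, s = 3 is a root.
Factor out (s - 3): p(s) = (s - 3)·(s^2 - 19s + 84).
The quadratic factors as (s - 7)·(s - 12).
Eigenvalues: 3, 7, 12.

3, 7, 12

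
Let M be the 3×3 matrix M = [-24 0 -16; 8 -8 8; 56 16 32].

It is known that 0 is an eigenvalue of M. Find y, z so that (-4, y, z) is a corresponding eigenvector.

2, 6

We need (M)v = 0.
M = [[-24, 0, -16], [8, -8, 8], [56, 16, 32]].
Row 1: (-24)·-4 + (0)·y + (-16)·z = 0
Row 2: (8)·-4 + (-8)·y + (8)·z = 0
Row 3: (56)·-4 + (16)·y + (32)·z = 0
Solving gives y = 2, z = 6.
Check: M·(-4, 2, 6) = (0, 0, 0) = 0·(-4, 2, 6).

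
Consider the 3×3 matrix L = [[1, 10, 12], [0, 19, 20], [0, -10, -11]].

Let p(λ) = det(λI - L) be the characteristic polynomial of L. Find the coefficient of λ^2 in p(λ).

The coefficient of λ^2 of det(λI - L) is −trace(L).
trace(L) = (1) + (19) + (-11) = 9, so the coefficient is -9.

-9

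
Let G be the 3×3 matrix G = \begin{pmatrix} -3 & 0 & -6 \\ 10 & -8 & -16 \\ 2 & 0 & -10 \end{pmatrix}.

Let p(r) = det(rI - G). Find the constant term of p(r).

336

p(r) = r^3 + 21r^2 + 146r + 336.
The constant term is 336.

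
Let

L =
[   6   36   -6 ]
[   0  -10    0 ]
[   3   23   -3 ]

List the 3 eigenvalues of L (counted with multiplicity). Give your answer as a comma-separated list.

Set up det(rI - L) = 0.
Cofactor expansion gives p(r) = r^3 + 7r^2 - 30r.
Since p(0) = 0, r = 0 is a root.
Dividing by r leaves r^2 + 7r - 30.
The quadratic factors as (r + 10)·(r - 3).
Eigenvalues: -10, 0, 3.

-10, 0, 3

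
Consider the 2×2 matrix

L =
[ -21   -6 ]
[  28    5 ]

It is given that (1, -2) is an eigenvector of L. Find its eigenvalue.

-9

Compute Lv: L·(1, -2) = (-9, 18).
Since Lv = λv, compare component 1: -9 = λ·1, so λ = -9.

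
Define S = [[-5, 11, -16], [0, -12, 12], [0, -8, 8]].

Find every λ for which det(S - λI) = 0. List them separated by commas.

Set up det(λI - S) = 0.
Cofactor expansion gives p(λ) = λ^3 + 9λ^2 + 20λ.
Try λ = 0: p(0) = 0, so 0 is a root.
Factor out λ: p(λ) = λ·(λ^2 + 9λ + 20).
The quadratic factors as (λ + 5)·(λ + 4).
Eigenvalues: -5, -4, 0.

-5, -4, 0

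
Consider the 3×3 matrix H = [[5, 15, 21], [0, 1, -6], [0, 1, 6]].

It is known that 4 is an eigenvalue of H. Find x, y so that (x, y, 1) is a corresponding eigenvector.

We need (H - 4I)v = 0.
H - 4I = [[1, 15, 21], [0, -3, -6], [0, 1, 2]].
Row 1: (1)·x + (15)·y + (21)·1 = 0
Row 2: (0)·x + (-3)·y + (-6)·1 = 0
Row 3: (0)·x + (1)·y + (2)·1 = 0
Solving gives x = 9, y = -2.
Check: H·(9, -2, 1) = (36, -8, 4) = 4·(9, -2, 1).

9, -2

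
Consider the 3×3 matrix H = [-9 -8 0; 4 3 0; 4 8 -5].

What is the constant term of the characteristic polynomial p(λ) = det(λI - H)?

p(0) = det(0·I − H) = det(−H) = (−1)^3·det(H).
det(H) = -25, so p(0) = 25.

25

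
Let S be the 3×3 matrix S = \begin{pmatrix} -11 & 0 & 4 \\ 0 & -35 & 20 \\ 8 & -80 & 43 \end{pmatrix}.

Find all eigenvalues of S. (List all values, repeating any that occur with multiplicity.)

-5, -3, 5

Set up det(lambda·I - S) = 0.
Expanding along the first row, p(lambda) = lambda^3 + 3·lambda^2 - 25·lambda - 75.
Since p(-5) = 0, lambda = -5 is a root.
Dividing by (lambda + 5) leaves lambda^2 - 2·lambda - 15.
The quadratic factors as (lambda + 3)·(lambda - 5).
Eigenvalues: -5, -3, 5.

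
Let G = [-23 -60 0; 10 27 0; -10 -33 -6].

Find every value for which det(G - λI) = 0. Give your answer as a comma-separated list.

Set up det(λI - G) = 0.
Cofactor expansion gives p(λ) = λ^3 + 2λ^2 - 45λ - 126.
Rational-root test: λ = -3 gives p(-3) = 0.
Factor out (λ + 3): p(λ) = (λ + 3)·(λ^2 - λ - 42).
The quadratic factors as (λ + 6)·(λ - 7).
Eigenvalues: -6, -3, 7.

-6, -3, 7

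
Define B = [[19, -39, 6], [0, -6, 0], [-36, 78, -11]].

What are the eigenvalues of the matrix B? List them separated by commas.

-6, 1, 7

Compute the characteristic polynomial p(s) = det(sI - B).
Cofactor expansion gives p(s) = s^3 - 2s^2 - 41s + 42.
Since p(1) = 0, s = 1 is a root.
Dividing by (s - 1) leaves s^2 - s - 42.
The quadratic factors as (s + 6)·(s - 7).
Eigenvalues: -6, 1, 7.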